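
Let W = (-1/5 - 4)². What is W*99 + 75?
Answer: 45534/25 ≈ 1821.4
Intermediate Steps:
W = 441/25 (W = (-1*⅕ - 4)² = (-⅕ - 4)² = (-21/5)² = 441/25 ≈ 17.640)
W*99 + 75 = (441/25)*99 + 75 = 43659/25 + 75 = 45534/25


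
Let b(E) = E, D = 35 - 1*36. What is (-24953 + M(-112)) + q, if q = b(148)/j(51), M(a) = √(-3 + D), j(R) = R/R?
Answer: -24805 + 2*I ≈ -24805.0 + 2.0*I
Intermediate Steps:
D = -1 (D = 35 - 36 = -1)
j(R) = 1
M(a) = 2*I (M(a) = √(-3 - 1) = √(-4) = 2*I)
q = 148 (q = 148/1 = 148*1 = 148)
(-24953 + M(-112)) + q = (-24953 + 2*I) + 148 = -24805 + 2*I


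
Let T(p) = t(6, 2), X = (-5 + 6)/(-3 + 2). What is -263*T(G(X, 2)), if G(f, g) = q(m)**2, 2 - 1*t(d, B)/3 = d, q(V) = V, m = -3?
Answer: 3156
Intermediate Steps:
X = -1 (X = 1/(-1) = 1*(-1) = -1)
t(d, B) = 6 - 3*d
G(f, g) = 9 (G(f, g) = (-3)**2 = 9)
T(p) = -12 (T(p) = 6 - 3*6 = 6 - 18 = -12)
-263*T(G(X, 2)) = -263*(-12) = 3156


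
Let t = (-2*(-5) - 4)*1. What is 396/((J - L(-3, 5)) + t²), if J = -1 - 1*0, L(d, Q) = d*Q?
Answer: 198/25 ≈ 7.9200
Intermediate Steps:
L(d, Q) = Q*d
t = 6 (t = (10 - 4)*1 = 6*1 = 6)
J = -1 (J = -1 + 0 = -1)
396/((J - L(-3, 5)) + t²) = 396/((-1 - 5*(-3)) + 6²) = 396/((-1 - 1*(-15)) + 36) = 396/((-1 + 15) + 36) = 396/(14 + 36) = 396/50 = 396*(1/50) = 198/25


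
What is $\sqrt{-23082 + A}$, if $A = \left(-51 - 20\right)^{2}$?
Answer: $i \sqrt{18041} \approx 134.32 i$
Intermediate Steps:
$A = 5041$ ($A = \left(-71\right)^{2} = 5041$)
$\sqrt{-23082 + A} = \sqrt{-23082 + 5041} = \sqrt{-18041} = i \sqrt{18041}$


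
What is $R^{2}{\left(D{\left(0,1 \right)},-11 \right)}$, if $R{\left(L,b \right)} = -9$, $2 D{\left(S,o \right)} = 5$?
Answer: $81$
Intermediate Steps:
$D{\left(S,o \right)} = \frac{5}{2}$ ($D{\left(S,o \right)} = \frac{1}{2} \cdot 5 = \frac{5}{2}$)
$R^{2}{\left(D{\left(0,1 \right)},-11 \right)} = \left(-9\right)^{2} = 81$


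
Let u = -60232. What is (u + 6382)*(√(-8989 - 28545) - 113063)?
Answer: 6088442550 - 376950*I*√766 ≈ 6.0884e+9 - 1.0433e+7*I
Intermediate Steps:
(u + 6382)*(√(-8989 - 28545) - 113063) = (-60232 + 6382)*(√(-8989 - 28545) - 113063) = -53850*(√(-37534) - 113063) = -53850*(7*I*√766 - 113063) = -53850*(-113063 + 7*I*√766) = 6088442550 - 376950*I*√766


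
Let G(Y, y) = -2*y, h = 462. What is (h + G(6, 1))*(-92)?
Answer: -42320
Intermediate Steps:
(h + G(6, 1))*(-92) = (462 - 2*1)*(-92) = (462 - 2)*(-92) = 460*(-92) = -42320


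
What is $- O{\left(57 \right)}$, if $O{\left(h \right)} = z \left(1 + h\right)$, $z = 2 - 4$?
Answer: $116$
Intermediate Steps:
$z = -2$ ($z = 2 - 4 = -2$)
$O{\left(h \right)} = -2 - 2 h$ ($O{\left(h \right)} = - 2 \left(1 + h\right) = -2 - 2 h$)
$- O{\left(57 \right)} = - (-2 - 114) = \left(-1\right) \left(-116\right) = 116$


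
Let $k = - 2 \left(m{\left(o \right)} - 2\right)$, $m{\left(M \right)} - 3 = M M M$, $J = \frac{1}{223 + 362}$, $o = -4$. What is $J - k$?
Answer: $- \frac{73709}{585} \approx -126.0$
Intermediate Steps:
$J = \frac{1}{585} \approx 0.0017094$
$m{\left(M \right)} = 3 + M^{3}$ ($m{\left(M \right)} = 3 + M M M = 3 + M^{2} M = 3 + M^{3}$)
$k = 126$ ($k = - 2 \left(\left(3 + \left(-4\right)^{3}\right) - 2\right) = - 2 \left(\left(3 - 64\right) - 2\right) = - 2 \left(-61 - 2\right) = \left(-2\right) \left(-63\right) = 126$)
$J - k = \frac{1}{585} - 126 = - \frac{73709}{585}$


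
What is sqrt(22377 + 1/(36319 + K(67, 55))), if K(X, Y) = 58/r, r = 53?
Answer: sqrt(20891346801130)/30555 ≈ 149.59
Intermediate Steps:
K(X, Y) = 58/53
sqrt(22377 + 1/(36319 + K(67, 55))) = sqrt(22377 + 1/(36319 + 58/53)) = sqrt(22377 + 1/(1924965/53)) = sqrt(22377 + 53/1924965) = sqrt(43074941858/1924965) = sqrt(20891346801130)/30555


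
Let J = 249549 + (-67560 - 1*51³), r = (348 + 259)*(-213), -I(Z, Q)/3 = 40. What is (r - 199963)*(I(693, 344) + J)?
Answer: -16205223372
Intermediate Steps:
I(Z, Q) = -120 (I(Z, Q) = -3*40 = -120)
r = -129291 (r = 607*(-213) = -129291)
J = 49338 (J = 249549 + (-67560 - 1*132651) = 249549 + (-67560 - 132651) = 249549 - 200211 = 49338)
(r - 199963)*(I(693, 344) + J) = (-129291 - 199963)*(-120 + 49338) = -329254*49218 = -16205223372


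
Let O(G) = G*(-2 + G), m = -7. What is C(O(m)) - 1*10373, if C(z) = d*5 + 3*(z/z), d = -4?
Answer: -10390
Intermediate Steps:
C(z) = -17 (C(z) = -4*5 + 3*(z/z) = -20 + 3*1 = -20 + 3 = -17)
C(O(m)) - 1*10373 = -17 - 1*10373 = -17 - 10373 = -10390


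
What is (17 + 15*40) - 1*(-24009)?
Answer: 24626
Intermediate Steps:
(17 + 15*40) - 1*(-24009) = (17 + 600) + 24009 = 617 + 24009 = 24626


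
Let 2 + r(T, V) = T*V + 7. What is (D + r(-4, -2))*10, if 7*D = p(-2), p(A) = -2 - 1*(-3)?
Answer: 920/7 ≈ 131.43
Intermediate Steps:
r(T, V) = 5 + T*V (r(T, V) = -2 + (T*V + 7) = -2 + (7 + T*V) = 5 + T*V)
p(A) = 1 (p(A) = -2 + 3 = 1)
D = ⅐ (D = (⅐)*1 = ⅐ ≈ 0.14286)
(D + r(-4, -2))*10 = (⅐ + (5 - 4*(-2)))*10 = (⅐ + (5 + 8))*10 = (⅐ + 13)*10 = (92/7)*10 = 920/7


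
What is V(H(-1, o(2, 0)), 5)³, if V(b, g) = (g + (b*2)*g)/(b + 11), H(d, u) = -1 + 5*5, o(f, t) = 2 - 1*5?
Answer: 343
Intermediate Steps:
o(f, t) = -3 (o(f, t) = 2 - 5 = -3)
H(d, u) = 24 (H(d, u) = -1 + 25 = 24)
V(b, g) = (g + 2*b*g)/(11 + b) (V(b, g) = (g + (2*b)*g)/(11 + b) = (g + 2*b*g)/(11 + b))
V(H(-1, o(2, 0)), 5)³ = (5*(1 + 2*24)/(11 + 24))³ = (5*(1 + 48)/35)³ = (5*(1/35)*49)³ = 7³ = 343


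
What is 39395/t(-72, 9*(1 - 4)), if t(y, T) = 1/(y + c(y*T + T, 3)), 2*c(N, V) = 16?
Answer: -2521280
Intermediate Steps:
c(N, V) = 8 (c(N, V) = (½)*16 = 8)
t(y, T) = 1/(8 + y) (t(y, T) = 1/(y + 8) = 1/(8 + y))
39395/t(-72, 9*(1 - 4)) = 39395/(1/(8 - 72)) = 39395/(1/(-64)) = 39395/(-1/64) = 39395*(-64) = -2521280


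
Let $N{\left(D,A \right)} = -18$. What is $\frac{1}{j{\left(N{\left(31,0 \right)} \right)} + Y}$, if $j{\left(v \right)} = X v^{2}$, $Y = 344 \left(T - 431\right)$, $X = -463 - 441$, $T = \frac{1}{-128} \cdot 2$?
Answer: $- \frac{8}{3529323} \approx -2.2667 \cdot 10^{-6}$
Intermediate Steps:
$T = - \frac{1}{64}$ ($T = \left(- \frac{1}{128}\right) 2 = - \frac{1}{64} \approx -0.015625$)
$X = -904$
$Y = - \frac{1186155}{8}$ ($Y = 344 \left(- \frac{1}{64} - 431\right) = 344 \left(- \frac{27585}{64}\right) = - \frac{1186155}{8} \approx -1.4827 \cdot 10^{5}$)
$j{\left(v \right)} = - 904 v^{2}$
$\frac{1}{j{\left(N{\left(31,0 \right)} \right)} + Y} = \frac{1}{- 904 \left(-18\right)^{2} - \frac{1186155}{8}} = \frac{1}{\left(-904\right) 324 - \frac{1186155}{8}} = \frac{1}{-292896 - \frac{1186155}{8}} = \frac{1}{- \frac{3529323}{8}} = - \frac{8}{3529323}$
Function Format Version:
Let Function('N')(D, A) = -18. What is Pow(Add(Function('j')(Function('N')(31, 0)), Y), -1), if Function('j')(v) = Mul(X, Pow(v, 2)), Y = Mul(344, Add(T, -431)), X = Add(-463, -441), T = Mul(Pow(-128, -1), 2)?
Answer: Rational(-8, 3529323) ≈ -2.2667e-6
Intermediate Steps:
T = Rational(-1, 64) (T = Mul(Rational(-1, 128), 2) = Rational(-1, 64) ≈ -0.015625)
X = -904
Y = Rational(-1186155, 8) (Y = Mul(344, Add(Rational(-1, 64), -431)) = Mul(344, Rational(-27585, 64)) = Rational(-1186155, 8) ≈ -1.4827e+5)
Function('j')(v) = Mul(-904, Pow(v, 2))
Pow(Add(Function('j')(Function('N')(31, 0)), Y), -1) = Pow(Add(Mul(-904, Pow(-18, 2)), Rational(-1186155, 8)), -1) = Pow(Add(Mul(-904, 324), Rational(-1186155, 8)), -1) = Pow(Add(-292896, Rational(-1186155, 8)), -1) = Pow(Rational(-3529323, 8), -1) = Rational(-8, 3529323)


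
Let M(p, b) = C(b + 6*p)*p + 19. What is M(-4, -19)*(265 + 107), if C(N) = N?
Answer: 71052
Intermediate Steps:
M(p, b) = 19 + p*(b + 6*p) (M(p, b) = (b + 6*p)*p + 19 = p*(b + 6*p) + 19 = 19 + p*(b + 6*p))
M(-4, -19)*(265 + 107) = (19 - 4*(-19 + 6*(-4)))*(265 + 107) = (19 - 4*(-19 - 24))*372 = (19 - 4*(-43))*372 = (19 + 172)*372 = 191*372 = 71052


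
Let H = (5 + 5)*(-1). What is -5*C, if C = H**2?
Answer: -500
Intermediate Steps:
H = -10 (H = 10*(-1) = -10)
C = 100 (C = (-10)**2 = 100)
-5*C = -5*100 = -500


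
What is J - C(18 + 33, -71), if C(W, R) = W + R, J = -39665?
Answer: -39645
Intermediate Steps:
C(W, R) = R + W
J - C(18 + 33, -71) = -39665 - (-71 + (18 + 33)) = -39665 - (-71 + 51) = -39665 - 1*(-20) = -39665 + 20 = -39645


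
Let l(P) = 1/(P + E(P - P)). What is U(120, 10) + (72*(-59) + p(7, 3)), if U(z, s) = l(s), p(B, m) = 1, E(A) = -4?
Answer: -25481/6 ≈ -4246.8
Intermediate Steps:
l(P) = 1/(-4 + P) (l(P) = 1/(P - 4) = 1/(-4 + P))
U(z, s) = 1/(-4 + s)
U(120, 10) + (72*(-59) + p(7, 3)) = 1/(-4 + 10) + (72*(-59) + 1) = 1/6 + (-4248 + 1) = 1/6 - 4247 = -25481/6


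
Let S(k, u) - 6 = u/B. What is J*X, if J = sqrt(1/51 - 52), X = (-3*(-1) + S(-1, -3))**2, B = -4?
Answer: 507*I*sqrt(135201)/272 ≈ 685.38*I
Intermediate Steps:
S(k, u) = 6 - u/4 (S(k, u) = 6 + u/(-4) = 6 - u/4)
X = 1521/16 (X = (-3*(-1) + (6 - 1/4*(-3)))**2 = (3 + (6 + 3/4))**2 = (3 + 27/4)**2 = (39/4)**2 = 1521/16 ≈ 95.063)
J = I*sqrt(135201)/51 (J = sqrt(1/51 - 52) = sqrt(-2651/51) = I*sqrt(135201)/51 ≈ 7.2097*I)
J*X = (I*sqrt(135201)/51)*(1521/16) = 507*I*sqrt(135201)/272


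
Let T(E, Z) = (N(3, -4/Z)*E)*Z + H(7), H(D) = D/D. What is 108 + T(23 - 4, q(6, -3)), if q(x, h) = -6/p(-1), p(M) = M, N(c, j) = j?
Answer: 33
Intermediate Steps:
H(D) = 1
q(x, h) = 6 (q(x, h) = -6/(-1) = -6*(-1) = 6)
T(E, Z) = 1 - 4*E (T(E, Z) = ((-4/Z)*E)*Z + 1 = (-4*E/Z)*Z + 1 = -4*E + 1 = 1 - 4*E)
108 + T(23 - 4, q(6, -3)) = 108 + (1 - 4*(23 - 4)) = 108 + (1 - 4*19) = 108 + (1 - 76) = 108 - 75 = 33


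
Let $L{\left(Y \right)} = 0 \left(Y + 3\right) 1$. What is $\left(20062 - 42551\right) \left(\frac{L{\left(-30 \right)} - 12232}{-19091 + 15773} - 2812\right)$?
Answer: $\frac{104776071088}{1659} \approx 6.3156 \cdot 10^{7}$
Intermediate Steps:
$L{\left(Y \right)} = 0$ ($L{\left(Y \right)} = 0 \left(3 + Y\right) 1 = 0 \left(3 + Y\right) = 0$)
$\left(20062 - 42551\right) \left(\frac{L{\left(-30 \right)} - 12232}{-19091 + 15773} - 2812\right) = \left(20062 - 42551\right) \left(\frac{0 - 12232}{-19091 + 15773} - 2812\right) = - 22489 \left(- \frac{12232}{-3318} - 2812\right) = - 22489 \left(\left(-12232\right) \left(- \frac{1}{3318}\right) - 2812\right) = - 22489 \left(\frac{6116}{1659} - 2812\right) = \left(-22489\right) \left(- \frac{4658992}{1659}\right) = \frac{104776071088}{1659}$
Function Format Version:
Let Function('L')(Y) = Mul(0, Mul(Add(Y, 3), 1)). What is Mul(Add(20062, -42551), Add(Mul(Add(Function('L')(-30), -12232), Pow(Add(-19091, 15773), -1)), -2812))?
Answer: Rational(104776071088, 1659) ≈ 6.3156e+7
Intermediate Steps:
Function('L')(Y) = 0 (Function('L')(Y) = Mul(0, Mul(Add(3, Y), 1)) = Mul(0, Add(3, Y)) = 0)
Mul(Add(20062, -42551), Add(Mul(Add(Function('L')(-30), -12232), Pow(Add(-19091, 15773), -1)), -2812)) = Mul(Add(20062, -42551), Add(Mul(Add(0, -12232), Pow(Add(-19091, 15773), -1)), -2812)) = Mul(-22489, Add(Mul(-12232, Pow(-3318, -1)), -2812)) = Mul(-22489, Add(Mul(-12232, Rational(-1, 3318)), -2812)) = Mul(-22489, Add(Rational(6116, 1659), -2812)) = Mul(-22489, Rational(-4658992, 1659)) = Rational(104776071088, 1659)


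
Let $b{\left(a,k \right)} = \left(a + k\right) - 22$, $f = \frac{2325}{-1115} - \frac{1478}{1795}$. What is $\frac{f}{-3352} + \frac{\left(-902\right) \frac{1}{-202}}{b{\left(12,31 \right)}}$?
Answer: $\frac{607601063869}{2845863033720} \approx 0.2135$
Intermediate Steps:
$f = - \frac{1164269}{400285}$ ($f = 2325 \left(- \frac{1}{1115}\right) - \frac{1478}{1795} = - \frac{465}{223} - \frac{1478}{1795} = - \frac{1164269}{400285} \approx -2.9086$)
$b{\left(a,k \right)} = -22 + a + k$
$\frac{f}{-3352} + \frac{\left(-902\right) \frac{1}{-202}}{b{\left(12,31 \right)}} = - \frac{1164269}{400285 \left(-3352\right)} + \frac{\left(-902\right) \frac{1}{-202}}{-22 + 12 + 31} = \left(- \frac{1164269}{400285}\right) \left(- \frac{1}{3352}\right) + \frac{\left(-902\right) \left(- \frac{1}{202}\right)}{21} = \frac{1164269}{1341755320} + \frac{451}{101} \cdot \frac{1}{21} = \frac{1164269}{1341755320} + \frac{451}{2121} = \frac{607601063869}{2845863033720}$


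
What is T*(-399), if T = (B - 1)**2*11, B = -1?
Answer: -17556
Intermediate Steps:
T = 44 (T = (-1 - 1)**2*11 = (-2)**2*11 = 4*11 = 44)
T*(-399) = 44*(-399) = -17556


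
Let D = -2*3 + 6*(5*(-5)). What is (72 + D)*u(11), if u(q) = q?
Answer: -924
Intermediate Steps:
D = -156 (D = -6 + 6*(-25) = -6 - 150 = -156)
(72 + D)*u(11) = (72 - 156)*11 = -84*11 = -924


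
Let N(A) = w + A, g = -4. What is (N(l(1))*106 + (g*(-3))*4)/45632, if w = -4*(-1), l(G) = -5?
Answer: -29/22816 ≈ -0.0012710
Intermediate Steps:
w = 4
N(A) = 4 + A
(N(l(1))*106 + (g*(-3))*4)/45632 = ((4 - 5)*106 - 4*(-3)*4)/45632 = (-1*106 + 12*4)*(1/45632) = (-106 + 48)*(1/45632) = -58*1/45632 = -29/22816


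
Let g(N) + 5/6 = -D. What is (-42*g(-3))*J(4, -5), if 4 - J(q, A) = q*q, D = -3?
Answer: 1092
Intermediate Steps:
J(q, A) = 4 - q² (J(q, A) = 4 - q*q = 4 - q²)
g(N) = 13/6 (g(N) = -⅚ - 1*(-3) = -⅚ + 3 = 13/6)
(-42*g(-3))*J(4, -5) = (-42*13/6)*(4 - 1*4²) = -91*(4 - 1*16) = -91*(4 - 16) = -91*(-12) = 1092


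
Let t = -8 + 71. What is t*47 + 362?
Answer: 3323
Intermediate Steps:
t = 63
t*47 + 362 = 63*47 + 362 = 2961 + 362 = 3323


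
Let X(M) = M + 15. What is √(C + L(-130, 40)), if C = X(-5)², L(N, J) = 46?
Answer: √146 ≈ 12.083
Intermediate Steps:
X(M) = 15 + M
C = 100 (C = (15 - 5)² = 10² = 100)
√(C + L(-130, 40)) = √(100 + 46) = √146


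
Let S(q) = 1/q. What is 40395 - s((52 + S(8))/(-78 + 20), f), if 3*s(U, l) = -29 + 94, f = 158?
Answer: 121120/3 ≈ 40373.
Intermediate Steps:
s(U, l) = 65/3 (s(U, l) = (-29 + 94)/3 = (⅓)*65 = 65/3)
40395 - s((52 + S(8))/(-78 + 20), f) = 40395 - 1*65/3 = 40395 - 65/3 = 121120/3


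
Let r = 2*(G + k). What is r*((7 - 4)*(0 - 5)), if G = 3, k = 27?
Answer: -900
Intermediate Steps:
r = 60 (r = 2*(3 + 27) = 2*30 = 60)
r*((7 - 4)*(0 - 5)) = 60*((7 - 4)*(0 - 5)) = 60*(3*(-5)) = 60*(-15) = -900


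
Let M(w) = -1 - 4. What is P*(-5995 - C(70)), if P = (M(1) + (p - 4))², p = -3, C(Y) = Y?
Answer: -873360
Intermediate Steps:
M(w) = -5
P = 144 (P = (-5 + (-3 - 4))² = (-5 - 7)² = (-12)² = 144)
P*(-5995 - C(70)) = 144*(-5995 - 1*70) = 144*(-5995 - 70) = 144*(-6065) = -873360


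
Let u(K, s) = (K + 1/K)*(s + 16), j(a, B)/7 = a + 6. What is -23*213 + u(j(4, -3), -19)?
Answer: -357633/70 ≈ -5109.0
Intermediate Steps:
j(a, B) = 42 + 7*a (j(a, B) = 7*(a + 6) = 7*(6 + a) = 42 + 7*a)
u(K, s) = (16 + s)*(K + 1/K) (u(K, s) = (K + 1/K)*(16 + s) = (16 + s)*(K + 1/K))
-23*213 + u(j(4, -3), -19) = -23*213 + (16 - 19 + (42 + 7*4)²*(16 - 19))/(42 + 7*4) = -4899 + (16 - 19 + (42 + 28)²*(-3))/(42 + 28) = -4899 + (16 - 19 + 70²*(-3))/70 = -4899 + (16 - 19 + 4900*(-3))/70 = -4899 + (16 - 19 - 14700)/70 = -4899 + (1/70)*(-14703) = -4899 - 14703/70 = -357633/70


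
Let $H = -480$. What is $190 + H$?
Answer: $-290$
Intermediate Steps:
$190 + H = 190 - 480 = -290$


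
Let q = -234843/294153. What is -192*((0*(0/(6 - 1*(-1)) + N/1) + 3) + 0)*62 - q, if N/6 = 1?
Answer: -3501519031/98051 ≈ -35711.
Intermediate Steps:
N = 6 (N = 6*1 = 6)
q = -78281/98051 (q = -234843*1/294153 = -78281/98051 ≈ -0.79837)
-192*((0*(0/(6 - 1*(-1)) + N/1) + 3) + 0)*62 - q = -192*((0*(0/(6 - 1*(-1)) + 6/1) + 3) + 0)*62 - 1*(-78281/98051) = -192*((0*(0/(6 + 1) + 6*1) + 3) + 0)*62 + 78281/98051 = -192*((0*(0/7 + 6) + 3) + 0)*62 + 78281/98051 = -192*((0*(0*(⅐) + 6) + 3) + 0)*62 + 78281/98051 = -192*((0*(0 + 6) + 3) + 0)*62 + 78281/98051 = -192*((0*6 + 3) + 0)*62 + 78281/98051 = -192*((0 + 3) + 0)*62 + 78281/98051 = -192*(3 + 0)*62 + 78281/98051 = -192*3*62 + 78281/98051 = -64*9*62 + 78281/98051 = -576*62 + 78281/98051 = -35712 + 78281/98051 = -3501519031/98051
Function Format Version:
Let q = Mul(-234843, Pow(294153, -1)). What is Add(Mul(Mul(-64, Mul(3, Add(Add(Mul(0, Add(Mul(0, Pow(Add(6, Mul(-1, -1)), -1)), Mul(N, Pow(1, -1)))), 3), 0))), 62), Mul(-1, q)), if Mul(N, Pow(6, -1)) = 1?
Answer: Rational(-3501519031, 98051) ≈ -35711.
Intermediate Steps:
N = 6 (N = Mul(6, 1) = 6)
q = Rational(-78281, 98051) (q = Mul(-234843, Rational(1, 294153)) = Rational(-78281, 98051) ≈ -0.79837)
Add(Mul(Mul(-64, Mul(3, Add(Add(Mul(0, Add(Mul(0, Pow(Add(6, Mul(-1, -1)), -1)), Mul(N, Pow(1, -1)))), 3), 0))), 62), Mul(-1, q)) = Add(Mul(Mul(-64, Mul(3, Add(Add(Mul(0, Add(Mul(0, Pow(Add(6, Mul(-1, -1)), -1)), Mul(6, Pow(1, -1)))), 3), 0))), 62), Mul(-1, Rational(-78281, 98051))) = Add(Mul(Mul(-64, Mul(3, Add(Add(Mul(0, Add(Mul(0, Pow(Add(6, 1), -1)), Mul(6, 1))), 3), 0))), 62), Rational(78281, 98051)) = Add(Mul(Mul(-64, Mul(3, Add(Add(Mul(0, Add(Mul(0, Pow(7, -1)), 6)), 3), 0))), 62), Rational(78281, 98051)) = Add(Mul(Mul(-64, Mul(3, Add(Add(Mul(0, Add(Mul(0, Rational(1, 7)), 6)), 3), 0))), 62), Rational(78281, 98051)) = Add(Mul(Mul(-64, Mul(3, Add(Add(Mul(0, Add(0, 6)), 3), 0))), 62), Rational(78281, 98051)) = Add(Mul(Mul(-64, Mul(3, Add(Add(Mul(0, 6), 3), 0))), 62), Rational(78281, 98051)) = Add(Mul(Mul(-64, Mul(3, Add(Add(0, 3), 0))), 62), Rational(78281, 98051)) = Add(Mul(Mul(-64, Mul(3, Add(3, 0))), 62), Rational(78281, 98051)) = Add(Mul(Mul(-64, Mul(3, 3)), 62), Rational(78281, 98051)) = Add(Mul(Mul(-64, 9), 62), Rational(78281, 98051)) = Add(Mul(-576, 62), Rational(78281, 98051)) = Add(-35712, Rational(78281, 98051)) = Rational(-3501519031, 98051)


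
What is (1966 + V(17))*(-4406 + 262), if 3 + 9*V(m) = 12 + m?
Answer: -73431680/9 ≈ -8.1591e+6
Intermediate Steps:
V(m) = 1 + m/9 (V(m) = -⅓ + (12 + m)/9 = -⅓ + (4/3 + m/9) = 1 + m/9)
(1966 + V(17))*(-4406 + 262) = (1966 + (1 + (⅑)*17))*(-4406 + 262) = (1966 + (1 + 17/9))*(-4144) = (1966 + 26/9)*(-4144) = (17720/9)*(-4144) = -73431680/9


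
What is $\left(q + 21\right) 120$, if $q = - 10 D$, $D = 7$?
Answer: $-5880$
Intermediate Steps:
$q = -70$ ($q = \left(-10\right) 7 = -70$)
$\left(q + 21\right) 120 = \left(-70 + 21\right) 120 = \left(-49\right) 120 = -5880$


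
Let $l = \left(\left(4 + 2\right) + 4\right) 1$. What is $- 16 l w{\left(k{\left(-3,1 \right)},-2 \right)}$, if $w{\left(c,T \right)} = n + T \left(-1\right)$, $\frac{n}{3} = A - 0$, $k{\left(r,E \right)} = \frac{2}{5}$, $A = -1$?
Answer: $160$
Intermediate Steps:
$k{\left(r,E \right)} = \frac{2}{5}$ ($k{\left(r,E \right)} = 2 \cdot \frac{1}{5} = \frac{2}{5}$)
$n = -3$ ($n = 3 \left(-1 - 0\right) = 3 \left(-1 + 0\right) = 3 \left(-1\right) = -3$)
$w{\left(c,T \right)} = -3 - T$ ($w{\left(c,T \right)} = -3 + T \left(-1\right) = -3 - T$)
$l = 10$ ($l = \left(6 + 4\right) 1 = 10 \cdot 1 = 10$)
$- 16 l w{\left(k{\left(-3,1 \right)},-2 \right)} = \left(-16\right) 10 \left(-3 - -2\right) = - 160 \left(-3 + 2\right) = \left(-160\right) \left(-1\right) = 160$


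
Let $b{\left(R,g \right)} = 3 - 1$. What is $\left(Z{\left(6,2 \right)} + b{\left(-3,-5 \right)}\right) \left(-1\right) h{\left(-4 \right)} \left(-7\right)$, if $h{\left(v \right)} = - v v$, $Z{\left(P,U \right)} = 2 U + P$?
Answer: $-1344$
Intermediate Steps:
$b{\left(R,g \right)} = 2$
$Z{\left(P,U \right)} = P + 2 U$
$h{\left(v \right)} = - v^{2}$
$\left(Z{\left(6,2 \right)} + b{\left(-3,-5 \right)}\right) \left(-1\right) h{\left(-4 \right)} \left(-7\right) = \left(\left(6 + 2 \cdot 2\right) + 2\right) \left(-1\right) \left(- \left(-4\right)^{2}\right) \left(-7\right) = \left(\left(6 + 4\right) + 2\right) \left(-1\right) \left(\left(-1\right) 16\right) \left(-7\right) = \left(10 + 2\right) \left(-1\right) \left(-16\right) \left(-7\right) = 12 \left(-1\right) \left(-16\right) \left(-7\right) = \left(-12\right) \left(-16\right) \left(-7\right) = 192 \left(-7\right) = -1344$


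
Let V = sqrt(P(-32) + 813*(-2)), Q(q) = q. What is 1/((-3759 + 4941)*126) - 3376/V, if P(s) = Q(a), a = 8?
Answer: 1/148932 + 1688*I*sqrt(1618)/809 ≈ 6.7145e-6 + 83.929*I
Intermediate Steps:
P(s) = 8
V = I*sqrt(1618) (V = sqrt(8 + 813*(-2)) = sqrt(8 - 1626) = sqrt(-1618) = I*sqrt(1618) ≈ 40.224*I)
1/((-3759 + 4941)*126) - 3376/V = 1/((-3759 + 4941)*126) - 3376*(-I*sqrt(1618)/1618) = (1/126)/1182 - (-1688)*I*sqrt(1618)/809 = (1/1182)*(1/126) + 1688*I*sqrt(1618)/809 = 1/148932 + 1688*I*sqrt(1618)/809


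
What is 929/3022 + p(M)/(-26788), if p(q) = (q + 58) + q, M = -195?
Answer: 6472339/20238334 ≈ 0.31981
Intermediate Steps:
p(q) = 58 + 2*q (p(q) = (58 + q) + q = 58 + 2*q)
929/3022 + p(M)/(-26788) = 929/3022 + (58 + 2*(-195))/(-26788) = 929*(1/3022) + (58 - 390)*(-1/26788) = 929/3022 - 332*(-1/26788) = 929/3022 + 83/6697 = 6472339/20238334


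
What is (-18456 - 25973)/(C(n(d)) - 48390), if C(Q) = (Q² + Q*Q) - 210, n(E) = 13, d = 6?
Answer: 44429/48262 ≈ 0.92058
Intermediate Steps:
C(Q) = -210 + 2*Q² (C(Q) = (Q² + Q²) - 210 = 2*Q² - 210 = -210 + 2*Q²)
(-18456 - 25973)/(C(n(d)) - 48390) = (-18456 - 25973)/((-210 + 2*13²) - 48390) = -44429/((-210 + 2*169) - 48390) = -44429/((-210 + 338) - 48390) = -44429/(128 - 48390) = -44429/(-48262) = -44429*(-1/48262) = 44429/48262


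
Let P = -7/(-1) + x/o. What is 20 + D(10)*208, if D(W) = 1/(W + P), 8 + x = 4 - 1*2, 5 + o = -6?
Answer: 6148/193 ≈ 31.855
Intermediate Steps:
o = -11 (o = -5 - 6 = -11)
x = -6 (x = -8 + (4 - 1*2) = -8 + (4 - 2) = -8 + 2 = -6)
P = 83/11 (P = -7/(-1) - 6/(-11) = -7*(-1) - 6*(-1/11) = 7 + 6/11 = 83/11 ≈ 7.5455)
D(W) = 1/(83/11 + W) (D(W) = 1/(W + 83/11) = 1/(83/11 + W))
20 + D(10)*208 = 20 + (11/(83 + 11*10))*208 = 20 + (11/(83 + 110))*208 = 20 + (11/193)*208 = 20 + 2288/193 = 6148/193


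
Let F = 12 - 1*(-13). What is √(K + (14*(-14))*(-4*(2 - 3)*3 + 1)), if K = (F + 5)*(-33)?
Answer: I*√3538 ≈ 59.481*I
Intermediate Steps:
F = 25 (F = 12 + 13 = 25)
K = -990 (K = (25 + 5)*(-33) = 30*(-33) = -990)
√(K + (14*(-14))*(-4*(2 - 3)*3 + 1)) = √(-990 + (14*(-14))*(-4*(2 - 3)*3 + 1)) = √(-990 - 196*(-4*(-1)*3 + 1)) = √(-990 - 196*(4*3 + 1)) = √(-990 - 196*(12 + 1)) = √(-990 - 196*13) = √(-990 - 2548) = √(-3538) = I*√3538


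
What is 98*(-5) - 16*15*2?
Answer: -970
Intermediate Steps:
98*(-5) - 16*15*2 = -490 - 240*2 = -490 - 1*480 = -490 - 480 = -970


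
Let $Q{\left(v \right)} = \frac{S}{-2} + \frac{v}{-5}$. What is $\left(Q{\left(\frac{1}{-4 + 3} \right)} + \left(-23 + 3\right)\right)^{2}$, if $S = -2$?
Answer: $\frac{8836}{25} \approx 353.44$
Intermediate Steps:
$Q{\left(v \right)} = 1 - \frac{v}{5}$ ($Q{\left(v \right)} = - \frac{2}{-2} + \frac{v}{-5} = \left(-2\right) \left(- \frac{1}{2}\right) + v \left(- \frac{1}{5}\right) = 1 - \frac{v}{5}$)
$\left(Q{\left(\frac{1}{-4 + 3} \right)} + \left(-23 + 3\right)\right)^{2} = \left(\left(1 - \frac{1}{5 \left(-4 + 3\right)}\right) + \left(-23 + 3\right)\right)^{2} = \left(\left(1 - \frac{1}{5 \left(-1\right)}\right) - 20\right)^{2} = \left(\left(1 - - \frac{1}{5}\right) - 20\right)^{2} = \left(\left(1 + \frac{1}{5}\right) - 20\right)^{2} = \left(\frac{6}{5} - 20\right)^{2} = \left(- \frac{94}{5}\right)^{2} = \frac{8836}{25}$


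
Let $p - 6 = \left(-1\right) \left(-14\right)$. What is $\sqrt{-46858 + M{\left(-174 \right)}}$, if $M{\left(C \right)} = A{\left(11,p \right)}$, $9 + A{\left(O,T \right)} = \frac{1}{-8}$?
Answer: $\frac{i \sqrt{749874}}{4} \approx 216.49 i$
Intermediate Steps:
$p = 20$ ($p = 6 - -14 = 6 + 14 = 20$)
$A{\left(O,T \right)} = - \frac{73}{8}$ ($A{\left(O,T \right)} = -9 + \frac{1}{-8} = -9 - \frac{1}{8} = - \frac{73}{8}$)
$M{\left(C \right)} = - \frac{73}{8}$
$\sqrt{-46858 + M{\left(-174 \right)}} = \sqrt{-46858 - \frac{73}{8}} = \sqrt{- \frac{374937}{8}} = \frac{i \sqrt{749874}}{4}$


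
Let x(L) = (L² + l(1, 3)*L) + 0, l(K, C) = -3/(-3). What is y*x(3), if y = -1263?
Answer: -15156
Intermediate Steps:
l(K, C) = 1 (l(K, C) = -3*(-⅓) = 1)
x(L) = L + L² (x(L) = (L² + 1*L) + 0 = (L² + L) + 0 = (L + L²) + 0 = L + L²)
y*x(3) = -3789*(1 + 3) = -3789*4 = -1263*12 = -15156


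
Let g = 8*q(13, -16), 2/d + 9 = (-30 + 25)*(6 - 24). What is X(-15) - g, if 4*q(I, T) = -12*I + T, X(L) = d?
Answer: 27866/81 ≈ 344.02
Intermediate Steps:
d = 2/81 (d = 2/(-9 + (-30 + 25)*(6 - 24)) = 2/(-9 - 5*(-18)) = 2/(-9 + 90) = 2/81 ≈ 0.024691)
X(L) = 2/81
q(I, T) = -3*I + T/4 (q(I, T) = (-12*I + T)/4 = (T - 12*I)/4 = -3*I + T/4)
g = -344 (g = 8*(-3*13 + (1/4)*(-16)) = 8*(-39 - 4) = 8*(-43) = -344)
X(-15) - g = 2/81 - 1*(-344) = 2/81 + 344 = 27866/81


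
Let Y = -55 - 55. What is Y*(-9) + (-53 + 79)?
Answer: 1016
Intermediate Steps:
Y = -110
Y*(-9) + (-53 + 79) = -110*(-9) + (-53 + 79) = 990 + 26 = 1016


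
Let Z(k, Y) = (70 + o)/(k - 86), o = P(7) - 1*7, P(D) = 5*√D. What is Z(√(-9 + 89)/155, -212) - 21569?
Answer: -383270032603/17768882 - 1033075*√7/17768882 - 1953*√5/8884441 - 155*√35/8884441 ≈ -21570.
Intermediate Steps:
o = -7 + 5*√7 (o = 5*√7 - 1*7 = 5*√7 - 7 = -7 + 5*√7 ≈ 6.2288)
Z(k, Y) = (63 + 5*√7)/(-86 + k) (Z(k, Y) = (70 + (-7 + 5*√7))/(k - 86) = (63 + 5*√7)/(-86 + k))
Z(√(-9 + 89)/155, -212) - 21569 = (63 + 5*√7)/(-86 + √(-9 + 89)/155) - 21569 = (63 + 5*√7)/(-86 + √80*(1/155)) - 21569 = (63 + 5*√7)/(-86 + (4*√5)*(1/155)) - 21569 = (63 + 5*√7)/(-86 + 4*√5/155) - 21569 = -21569 + (63 + 5*√7)/(-86 + 4*√5/155)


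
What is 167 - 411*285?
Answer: -116968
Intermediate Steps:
167 - 411*285 = 167 - 117135 = -116968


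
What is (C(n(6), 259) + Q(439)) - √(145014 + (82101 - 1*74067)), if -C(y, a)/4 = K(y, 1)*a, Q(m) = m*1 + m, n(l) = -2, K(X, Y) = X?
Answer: 2950 - 2*√38262 ≈ 2558.8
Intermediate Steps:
Q(m) = 2*m (Q(m) = m + m = 2*m)
C(y, a) = -4*a*y (C(y, a) = -4*y*a = -4*a*y)
(C(n(6), 259) + Q(439)) - √(145014 + (82101 - 1*74067)) = (-4*259*(-2) + 2*439) - √(145014 + (82101 - 1*74067)) = (2072 + 878) - √(145014 + (82101 - 74067)) = 2950 - √(145014 + 8034) = 2950 - √153048 = 2950 - 2*√38262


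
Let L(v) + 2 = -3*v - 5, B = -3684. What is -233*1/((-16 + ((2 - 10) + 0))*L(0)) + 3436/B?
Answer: -119635/51576 ≈ -2.3196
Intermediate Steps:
L(v) = -7 - 3*v (L(v) = -2 + (-3*v - 5) = -2 + (-5 - 3*v) = -7 - 3*v)
-233*1/((-16 + ((2 - 10) + 0))*L(0)) + 3436/B = -233*1/((-16 + ((2 - 10) + 0))*(-7 - 3*0)) + 3436/(-3684) = -233*1/((-16 + (-8 + 0))*(-7 + 0)) + 3436*(-1/3684) = -233*(-1/(7*(-16 - 8))) - 859/921 = -233/((-7*(-24))) - 859/921 = -233/168 - 859/921 = -119635/51576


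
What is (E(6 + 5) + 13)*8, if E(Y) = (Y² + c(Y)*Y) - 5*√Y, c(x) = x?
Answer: 2040 - 40*√11 ≈ 1907.3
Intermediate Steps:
E(Y) = -5*√Y + 2*Y² (E(Y) = (Y² + Y*Y) - 5*√Y = (Y² + Y²) - 5*√Y = 2*Y² - 5*√Y = -5*√Y + 2*Y²)
(E(6 + 5) + 13)*8 = ((-5*√(6 + 5) + 2*(6 + 5)²) + 13)*8 = ((-5*√11 + 2*11²) + 13)*8 = ((-5*√11 + 2*121) + 13)*8 = ((-5*√11 + 242) + 13)*8 = ((242 - 5*√11) + 13)*8 = (255 - 5*√11)*8 = 2040 - 40*√11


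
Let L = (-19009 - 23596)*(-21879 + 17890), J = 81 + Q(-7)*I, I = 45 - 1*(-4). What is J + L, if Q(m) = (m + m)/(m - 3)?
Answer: 849757473/5 ≈ 1.6995e+8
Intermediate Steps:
I = 49 (I = 45 + 4 = 49)
Q(m) = 2*m/(-3 + m) (Q(m) = (2*m)/(-3 + m) = 2*m/(-3 + m))
J = 748/5 (J = 81 + (2*(-7)/(-3 - 7))*49 = 81 + (2*(-7)/(-10))*49 = 81 + (2*(-7)*(-⅒))*49 = 81 + (7/5)*49 = 81 + 343/5 = 748/5 ≈ 149.60)
L = 169951345 (L = -42605*(-3989) = 169951345)
J + L = 748/5 + 169951345 = 849757473/5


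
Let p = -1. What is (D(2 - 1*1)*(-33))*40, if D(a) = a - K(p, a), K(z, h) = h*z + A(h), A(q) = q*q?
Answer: -1320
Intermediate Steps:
A(q) = q²
K(z, h) = h² + h*z (K(z, h) = h*z + h² = h² + h*z)
D(a) = a - a*(-1 + a) (D(a) = a - a*(a - 1) = a - a*(-1 + a))
(D(2 - 1*1)*(-33))*40 = (((2 - 1*1)*(2 - (2 - 1*1)))*(-33))*40 = (((2 - 1)*(2 - (2 - 1)))*(-33))*40 = ((1*(2 - 1*1))*(-33))*40 = ((1*(2 - 1))*(-33))*40 = ((1*1)*(-33))*40 = (1*(-33))*40 = -33*40 = -1320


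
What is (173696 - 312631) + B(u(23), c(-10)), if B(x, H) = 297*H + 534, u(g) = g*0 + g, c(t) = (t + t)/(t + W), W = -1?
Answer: -137861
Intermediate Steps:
c(t) = 2*t/(-1 + t) (c(t) = (t + t)/(t - 1) = (2*t)/(-1 + t) = 2*t/(-1 + t))
u(g) = g (u(g) = 0 + g = g)
B(x, H) = 534 + 297*H
(173696 - 312631) + B(u(23), c(-10)) = (173696 - 312631) + (534 + 297*(2*(-10)/(-1 - 10))) = -138935 + (534 + 297*(2*(-10)/(-11))) = -138935 + (534 + 297*(2*(-10)*(-1/11))) = -138935 + (534 + 297*(20/11)) = -138935 + (534 + 540) = -138935 + 1074 = -137861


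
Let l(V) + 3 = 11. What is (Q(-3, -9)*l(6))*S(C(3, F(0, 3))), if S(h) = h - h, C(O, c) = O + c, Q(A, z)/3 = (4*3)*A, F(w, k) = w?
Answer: 0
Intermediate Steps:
l(V) = 8 (l(V) = -3 + 11 = 8)
Q(A, z) = 36*A (Q(A, z) = 3*((4*3)*A) = 3*(12*A) = 36*A)
S(h) = 0
(Q(-3, -9)*l(6))*S(C(3, F(0, 3))) = ((36*(-3))*8)*0 = -108*8*0 = -864*0 = 0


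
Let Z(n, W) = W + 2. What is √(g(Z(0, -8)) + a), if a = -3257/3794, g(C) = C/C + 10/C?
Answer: I*√197580138/11382 ≈ 1.235*I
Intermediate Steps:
Z(n, W) = 2 + W
g(C) = 1 + 10/C
a = -3257/3794 (a = -3257*1/3794 = -3257/3794 ≈ -0.85846)
√(g(Z(0, -8)) + a) = √((10 + (2 - 8))/(2 - 8) - 3257/3794) = √((10 - 6)/(-6) - 3257/3794) = √(-⅙*4 - 3257/3794) = √(-⅔ - 3257/3794) = √(-17359/11382) = I*√197580138/11382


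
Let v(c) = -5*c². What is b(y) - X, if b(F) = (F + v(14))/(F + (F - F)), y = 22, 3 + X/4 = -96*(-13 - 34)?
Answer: -198875/11 ≈ -18080.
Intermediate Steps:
X = 18036 (X = -12 + 4*(-96*(-13 - 34)) = -12 + 4*(-96*(-47)) = -12 + 4*4512 = -12 + 18048 = 18036)
b(F) = (-980 + F)/F (b(F) = (F - 5*14²)/(F + (F - F)) = (F - 5*196)/(F + 0) = (F - 980)/F = (-980 + F)/F)
b(y) - X = (-980 + 22)/22 - 1*18036 = (1/22)*(-958) - 18036 = -479/11 - 18036 = -198875/11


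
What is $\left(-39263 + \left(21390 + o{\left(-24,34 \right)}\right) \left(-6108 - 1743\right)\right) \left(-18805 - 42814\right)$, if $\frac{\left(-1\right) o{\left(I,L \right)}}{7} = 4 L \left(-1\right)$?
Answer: $10810825867795$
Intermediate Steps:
$o{\left(I,L \right)} = 28 L$ ($o{\left(I,L \right)} = - 7 \cdot 4 L \left(-1\right) = - 7 \left(- 4 L\right) = 28 L$)
$\left(-39263 + \left(21390 + o{\left(-24,34 \right)}\right) \left(-6108 - 1743\right)\right) \left(-18805 - 42814\right) = \left(-39263 + \left(21390 + 28 \cdot 34\right) \left(-6108 - 1743\right)\right) \left(-18805 - 42814\right) = \left(-39263 + \left(21390 + 952\right) \left(-7851\right)\right) \left(-61619\right) = \left(-39263 + 22342 \left(-7851\right)\right) \left(-61619\right) = \left(-39263 - 175407042\right) \left(-61619\right) = \left(-175446305\right) \left(-61619\right) = 10810825867795$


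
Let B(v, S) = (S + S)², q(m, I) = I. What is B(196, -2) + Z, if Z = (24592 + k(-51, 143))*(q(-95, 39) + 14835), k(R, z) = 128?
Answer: 367685296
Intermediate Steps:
B(v, S) = 4*S² (B(v, S) = (2*S)² = 4*S²)
Z = 367685280 (Z = (24592 + 128)*(39 + 14835) = 24720*14874 = 367685280)
B(196, -2) + Z = 4*(-2)² + 367685280 = 4*4 + 367685280 = 16 + 367685280 = 367685296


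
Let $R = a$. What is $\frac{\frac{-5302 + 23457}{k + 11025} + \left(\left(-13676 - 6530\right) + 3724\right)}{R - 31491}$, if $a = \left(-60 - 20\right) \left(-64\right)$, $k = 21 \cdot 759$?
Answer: $\frac{444402493}{711067644} \approx 0.62498$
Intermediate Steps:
$k = 15939$
$a = 5120$ ($a = \left(-80\right) \left(-64\right) = 5120$)
$R = 5120$
$\frac{\frac{-5302 + 23457}{k + 11025} + \left(\left(-13676 - 6530\right) + 3724\right)}{R - 31491} = \frac{\frac{-5302 + 23457}{15939 + 11025} + \left(\left(-13676 - 6530\right) + 3724\right)}{5120 - 31491} = \frac{\frac{18155}{26964} + \left(-20206 + 3724\right)}{-26371} = \left(18155 \cdot \frac{1}{26964} - 16482\right) \left(- \frac{1}{26371}\right) = \left(\frac{18155}{26964} - 16482\right) \left(- \frac{1}{26371}\right) = \left(- \frac{444402493}{26964}\right) \left(- \frac{1}{26371}\right) = \frac{444402493}{711067644}$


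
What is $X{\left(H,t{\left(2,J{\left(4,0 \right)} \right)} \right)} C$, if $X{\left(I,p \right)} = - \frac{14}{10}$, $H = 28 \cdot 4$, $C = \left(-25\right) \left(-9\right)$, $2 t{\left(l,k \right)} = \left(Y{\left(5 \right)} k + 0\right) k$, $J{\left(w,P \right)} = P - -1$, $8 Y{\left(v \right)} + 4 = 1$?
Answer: $-315$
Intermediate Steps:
$Y{\left(v \right)} = - \frac{3}{8}$ ($Y{\left(v \right)} = - \frac{1}{2} + \frac{1}{8} \cdot 1 = - \frac{1}{2} + \frac{1}{8} = - \frac{3}{8}$)
$J{\left(w,P \right)} = 1 + P$ ($J{\left(w,P \right)} = P + 1 = 1 + P$)
$t{\left(l,k \right)} = - \frac{3 k^{2}}{16}$ ($t{\left(l,k \right)} = \frac{\left(- \frac{3 k}{8} + 0\right) k}{2} = \frac{- \frac{3 k}{8} k}{2} = \frac{\left(- \frac{3}{8}\right) k^{2}}{2} = - \frac{3 k^{2}}{16}$)
$C = 225$
$H = 112$
$X{\left(I,p \right)} = - \frac{7}{5}$ ($X{\left(I,p \right)} = \left(-14\right) \frac{1}{10} = - \frac{7}{5}$)
$X{\left(H,t{\left(2,J{\left(4,0 \right)} \right)} \right)} C = \left(- \frac{7}{5}\right) 225 = -315$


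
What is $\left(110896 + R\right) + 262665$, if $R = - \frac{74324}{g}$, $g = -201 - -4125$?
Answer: $\frac{366444760}{981} \approx 3.7354 \cdot 10^{5}$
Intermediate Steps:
$g = 3924$ ($g = -201 + 4125 = 3924$)
$R = - \frac{18581}{981}$ ($R = - \frac{74324}{3924} = \left(-74324\right) \frac{1}{3924} = - \frac{18581}{981} \approx -18.941$)
$\left(110896 + R\right) + 262665 = \left(110896 - \frac{18581}{981}\right) + 262665 = \frac{108770395}{981} + 262665 = \frac{366444760}{981}$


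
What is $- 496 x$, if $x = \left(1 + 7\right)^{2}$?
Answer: $-31744$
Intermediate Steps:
$x = 64$ ($x = 8^{2} = 64$)
$- 496 x = \left(-496\right) 64 = -31744$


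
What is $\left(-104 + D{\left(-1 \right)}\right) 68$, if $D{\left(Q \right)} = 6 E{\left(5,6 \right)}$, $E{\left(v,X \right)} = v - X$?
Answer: $-7480$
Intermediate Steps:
$D{\left(Q \right)} = -6$ ($D{\left(Q \right)} = 6 \left(5 - 6\right) = 6 \left(-1\right) = -6$)
$\left(-104 + D{\left(-1 \right)}\right) 68 = \left(-104 - 6\right) 68 = \left(-110\right) 68 = -7480$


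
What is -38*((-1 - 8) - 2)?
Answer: 418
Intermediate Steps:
-38*((-1 - 8) - 2) = -38*(-9 - 2) = -38*(-11) = 418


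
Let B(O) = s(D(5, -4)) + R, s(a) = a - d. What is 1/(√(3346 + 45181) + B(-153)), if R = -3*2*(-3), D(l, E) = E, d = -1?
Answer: -15/48302 + √48527/48302 ≈ 0.0042501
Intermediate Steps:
R = 18 (R = -6*(-3) = 18)
s(a) = 1 + a (s(a) = a - 1*(-1) = a + 1 = 1 + a)
B(O) = 15 (B(O) = (1 - 4) + 18 = -3 + 18 = 15)
1/(√(3346 + 45181) + B(-153)) = 1/(√(3346 + 45181) + 15) = 1/(√48527 + 15) = 1/(15 + √48527)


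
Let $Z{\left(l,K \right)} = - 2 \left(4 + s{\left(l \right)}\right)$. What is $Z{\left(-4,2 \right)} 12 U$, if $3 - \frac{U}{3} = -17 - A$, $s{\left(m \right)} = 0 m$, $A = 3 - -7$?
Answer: $-8640$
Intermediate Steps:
$A = 10$ ($A = 3 + 7 = 10$)
$s{\left(m \right)} = 0$
$Z{\left(l,K \right)} = -8$ ($Z{\left(l,K \right)} = - 2 \left(4 + 0\right) = \left(-2\right) 4 = -8$)
$U = 90$ ($U = 9 - 3 \left(-17 - 10\right) = 9 - -81 = 9 + 81 = 90$)
$Z{\left(-4,2 \right)} 12 U = \left(-8\right) 12 \cdot 90 = \left(-96\right) 90 = -8640$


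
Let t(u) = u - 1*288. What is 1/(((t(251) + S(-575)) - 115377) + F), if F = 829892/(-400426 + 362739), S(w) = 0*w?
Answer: -37687/4350437310 ≈ -8.6628e-6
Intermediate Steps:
S(w) = 0
F = -829892/37687 (F = 829892/(-37687) = 829892*(-1/37687) = -829892/37687 ≈ -22.021)
t(u) = -288 + u (t(u) = u - 288 = -288 + u)
1/(((t(251) + S(-575)) - 115377) + F) = 1/((((-288 + 251) + 0) - 115377) - 829892/37687) = 1/(((-37 + 0) - 115377) - 829892/37687) = 1/((-37 - 115377) - 829892/37687) = 1/(-115414 - 829892/37687) = 1/(-4350437310/37687) = -37687/4350437310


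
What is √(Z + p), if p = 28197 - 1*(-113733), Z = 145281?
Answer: √287211 ≈ 535.92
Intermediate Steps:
p = 141930 (p = 28197 + 113733 = 141930)
√(Z + p) = √(145281 + 141930) = √287211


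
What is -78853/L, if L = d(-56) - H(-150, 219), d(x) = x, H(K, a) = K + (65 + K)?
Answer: -78853/179 ≈ -440.52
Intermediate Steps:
H(K, a) = 65 + 2*K
L = 179 (L = -56 - (65 + 2*(-150)) = -56 - (65 - 300) = -56 - 1*(-235) = -56 + 235 = 179)
-78853/L = -78853/179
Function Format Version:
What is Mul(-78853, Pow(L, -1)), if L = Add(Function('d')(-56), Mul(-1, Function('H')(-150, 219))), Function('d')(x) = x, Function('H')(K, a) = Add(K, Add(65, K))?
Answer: Rational(-78853, 179) ≈ -440.52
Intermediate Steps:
Function('H')(K, a) = Add(65, Mul(2, K))
L = 179 (L = Add(-56, Mul(-1, Add(65, Mul(2, -150)))) = Add(-56, Mul(-1, Add(65, -300))) = Add(-56, Mul(-1, -235)) = Add(-56, 235) = 179)
Mul(-78853, Pow(L, -1)) = Mul(-78853, Pow(179, -1)) = Mul(-78853, Rational(1, 179)) = Rational(-78853, 179)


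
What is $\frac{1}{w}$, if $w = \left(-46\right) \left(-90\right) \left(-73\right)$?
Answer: $- \frac{1}{302220} \approx -3.3088 \cdot 10^{-6}$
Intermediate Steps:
$w = -302220$ ($w = 4140 \left(-73\right) = -302220$)
$\frac{1}{w} = \frac{1}{-302220} = - \frac{1}{302220}$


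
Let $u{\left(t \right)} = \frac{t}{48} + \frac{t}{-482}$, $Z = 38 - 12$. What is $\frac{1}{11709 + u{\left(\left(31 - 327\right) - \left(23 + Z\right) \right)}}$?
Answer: $\frac{3856}{45124949} \approx 8.5452 \cdot 10^{-5}$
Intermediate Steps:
$Z = 26$
$u{\left(t \right)} = \frac{217 t}{11568}$ ($u{\left(t \right)} = t \frac{1}{48} + t \left(- \frac{1}{482}\right) = \frac{t}{48} - \frac{t}{482} = \frac{217 t}{11568}$)
$\frac{1}{11709 + u{\left(\left(31 - 327\right) - \left(23 + Z\right) \right)}} = \frac{1}{11709 + \frac{217 \left(\left(31 - 327\right) - 49\right)}{11568}} = \frac{1}{11709 + \frac{217 \left(-296 - 49\right)}{11568}} = \frac{1}{11709 + \frac{217}{11568} \left(-345\right)} = \frac{1}{11709 - \frac{24955}{3856}} = \frac{1}{\frac{45124949}{3856}} = \frac{3856}{45124949}$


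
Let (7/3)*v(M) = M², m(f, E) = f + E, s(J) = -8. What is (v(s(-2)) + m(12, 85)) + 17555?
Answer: 123756/7 ≈ 17679.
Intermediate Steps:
m(f, E) = E + f
v(M) = 3*M²/7
(v(s(-2)) + m(12, 85)) + 17555 = ((3/7)*(-8)² + (85 + 12)) + 17555 = ((3/7)*64 + 97) + 17555 = (192/7 + 97) + 17555 = 871/7 + 17555 = 123756/7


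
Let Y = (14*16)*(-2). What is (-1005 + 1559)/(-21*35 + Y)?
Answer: -554/1183 ≈ -0.46830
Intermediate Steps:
Y = -448 (Y = 224*(-2) = -448)
(-1005 + 1559)/(-21*35 + Y) = (-1005 + 1559)/(-21*35 - 448) = 554/(-735 - 448) = 554/(-1183) = 554*(-1/1183) = -554/1183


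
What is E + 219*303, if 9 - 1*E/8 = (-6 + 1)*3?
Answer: 66549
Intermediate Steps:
E = 192 (E = 72 - 8*(-6 + 1)*3 = 72 - (-40)*3 = 72 - 8*(-15) = 72 + 120 = 192)
E + 219*303 = 192 + 219*303 = 192 + 66357 = 66549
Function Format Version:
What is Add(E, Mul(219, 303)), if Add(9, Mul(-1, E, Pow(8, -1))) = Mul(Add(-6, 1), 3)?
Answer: 66549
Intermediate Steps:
E = 192 (E = Add(72, Mul(-8, Mul(Add(-6, 1), 3))) = Add(72, Mul(-8, Mul(-5, 3))) = Add(72, Mul(-8, -15)) = Add(72, 120) = 192)
Add(E, Mul(219, 303)) = Add(192, Mul(219, 303)) = Add(192, 66357) = 66549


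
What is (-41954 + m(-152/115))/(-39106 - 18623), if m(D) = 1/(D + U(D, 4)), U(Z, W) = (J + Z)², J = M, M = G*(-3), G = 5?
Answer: 49025328307/67459203707 ≈ 0.72674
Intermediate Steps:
M = -15 (M = 5*(-3) = -15)
J = -15
U(Z, W) = (-15 + Z)²
m(D) = 1/(D + (-15 + D)²)
(-41954 + m(-152/115))/(-39106 - 18623) = (-41954 + 1/(-152/115 + (-15 - 152/115)²))/(-39106 - 18623) = (-41954 + 1/(-152*1/115 + (-15 - 152*1/115)²))/(-57729) = (-41954 + 1/(-152/115 + (-15 - 152/115)²))*(-1/57729) = (-41954 + 1/(-152/115 + (-1877/115)²))*(-1/57729) = (-41954 + 1/(-152/115 + 3523129/13225))*(-1/57729) = (-41954 + 1/(3505649/13225))*(-1/57729) = (-41954 + 13225/3505649)*(-1/57729) = -147075984921/3505649*(-1/57729) = 49025328307/67459203707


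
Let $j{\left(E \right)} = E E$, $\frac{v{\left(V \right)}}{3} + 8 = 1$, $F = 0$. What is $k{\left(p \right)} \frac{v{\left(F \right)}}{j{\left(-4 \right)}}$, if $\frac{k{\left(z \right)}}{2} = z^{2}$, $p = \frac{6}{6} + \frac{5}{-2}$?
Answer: $- \frac{189}{32} \approx -5.9063$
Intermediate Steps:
$v{\left(V \right)} = -21$ ($v{\left(V \right)} = -24 + 3 \cdot 1 = -24 + 3 = -21$)
$j{\left(E \right)} = E^{2}$
$p = - \frac{3}{2}$ ($p = 6 \cdot \frac{1}{6} + 5 \left(- \frac{1}{2}\right) = 1 - \frac{5}{2} = - \frac{3}{2} \approx -1.5$)
$k{\left(z \right)} = 2 z^{2}$
$k{\left(p \right)} \frac{v{\left(F \right)}}{j{\left(-4 \right)}} = 2 \left(- \frac{3}{2}\right)^{2} \left(- \frac{21}{\left(-4\right)^{2}}\right) = 2 \cdot \frac{9}{4} \left(- \frac{21}{16}\right) = \frac{9 \left(\left(-21\right) \frac{1}{16}\right)}{2} = \frac{9}{2} \left(- \frac{21}{16}\right) = - \frac{189}{32}$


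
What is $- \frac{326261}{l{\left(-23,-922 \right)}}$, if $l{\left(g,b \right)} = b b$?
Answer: $- \frac{326261}{850084} \approx -0.3838$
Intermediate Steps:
$l{\left(g,b \right)} = b^{2}$
$- \frac{326261}{l{\left(-23,-922 \right)}} = - \frac{326261}{\left(-922\right)^{2}} = - \frac{326261}{850084}$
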